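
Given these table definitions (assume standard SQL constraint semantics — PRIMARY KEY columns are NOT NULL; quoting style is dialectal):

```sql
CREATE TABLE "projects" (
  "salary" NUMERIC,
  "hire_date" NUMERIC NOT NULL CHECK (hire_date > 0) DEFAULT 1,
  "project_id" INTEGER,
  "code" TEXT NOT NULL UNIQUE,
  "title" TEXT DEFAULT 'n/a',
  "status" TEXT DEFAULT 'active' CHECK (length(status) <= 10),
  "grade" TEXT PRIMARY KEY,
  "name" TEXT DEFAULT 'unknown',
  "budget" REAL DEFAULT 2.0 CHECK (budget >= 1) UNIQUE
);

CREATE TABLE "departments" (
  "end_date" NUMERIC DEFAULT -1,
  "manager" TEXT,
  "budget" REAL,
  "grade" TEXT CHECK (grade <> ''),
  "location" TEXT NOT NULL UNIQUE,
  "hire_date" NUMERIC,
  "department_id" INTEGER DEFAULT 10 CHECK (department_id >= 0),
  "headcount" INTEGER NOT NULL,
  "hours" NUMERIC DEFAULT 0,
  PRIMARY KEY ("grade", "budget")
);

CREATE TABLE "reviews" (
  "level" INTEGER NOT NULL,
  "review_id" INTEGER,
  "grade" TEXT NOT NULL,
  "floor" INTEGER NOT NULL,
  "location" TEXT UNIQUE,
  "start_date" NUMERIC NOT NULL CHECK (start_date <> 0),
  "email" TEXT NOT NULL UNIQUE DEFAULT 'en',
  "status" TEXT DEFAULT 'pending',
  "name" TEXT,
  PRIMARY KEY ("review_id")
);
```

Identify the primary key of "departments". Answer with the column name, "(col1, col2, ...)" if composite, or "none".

(grade, budget)

A table-level PRIMARY KEY clause names 2 columns: grade, budget.
This is a composite key — the combination is unique, not each column individually.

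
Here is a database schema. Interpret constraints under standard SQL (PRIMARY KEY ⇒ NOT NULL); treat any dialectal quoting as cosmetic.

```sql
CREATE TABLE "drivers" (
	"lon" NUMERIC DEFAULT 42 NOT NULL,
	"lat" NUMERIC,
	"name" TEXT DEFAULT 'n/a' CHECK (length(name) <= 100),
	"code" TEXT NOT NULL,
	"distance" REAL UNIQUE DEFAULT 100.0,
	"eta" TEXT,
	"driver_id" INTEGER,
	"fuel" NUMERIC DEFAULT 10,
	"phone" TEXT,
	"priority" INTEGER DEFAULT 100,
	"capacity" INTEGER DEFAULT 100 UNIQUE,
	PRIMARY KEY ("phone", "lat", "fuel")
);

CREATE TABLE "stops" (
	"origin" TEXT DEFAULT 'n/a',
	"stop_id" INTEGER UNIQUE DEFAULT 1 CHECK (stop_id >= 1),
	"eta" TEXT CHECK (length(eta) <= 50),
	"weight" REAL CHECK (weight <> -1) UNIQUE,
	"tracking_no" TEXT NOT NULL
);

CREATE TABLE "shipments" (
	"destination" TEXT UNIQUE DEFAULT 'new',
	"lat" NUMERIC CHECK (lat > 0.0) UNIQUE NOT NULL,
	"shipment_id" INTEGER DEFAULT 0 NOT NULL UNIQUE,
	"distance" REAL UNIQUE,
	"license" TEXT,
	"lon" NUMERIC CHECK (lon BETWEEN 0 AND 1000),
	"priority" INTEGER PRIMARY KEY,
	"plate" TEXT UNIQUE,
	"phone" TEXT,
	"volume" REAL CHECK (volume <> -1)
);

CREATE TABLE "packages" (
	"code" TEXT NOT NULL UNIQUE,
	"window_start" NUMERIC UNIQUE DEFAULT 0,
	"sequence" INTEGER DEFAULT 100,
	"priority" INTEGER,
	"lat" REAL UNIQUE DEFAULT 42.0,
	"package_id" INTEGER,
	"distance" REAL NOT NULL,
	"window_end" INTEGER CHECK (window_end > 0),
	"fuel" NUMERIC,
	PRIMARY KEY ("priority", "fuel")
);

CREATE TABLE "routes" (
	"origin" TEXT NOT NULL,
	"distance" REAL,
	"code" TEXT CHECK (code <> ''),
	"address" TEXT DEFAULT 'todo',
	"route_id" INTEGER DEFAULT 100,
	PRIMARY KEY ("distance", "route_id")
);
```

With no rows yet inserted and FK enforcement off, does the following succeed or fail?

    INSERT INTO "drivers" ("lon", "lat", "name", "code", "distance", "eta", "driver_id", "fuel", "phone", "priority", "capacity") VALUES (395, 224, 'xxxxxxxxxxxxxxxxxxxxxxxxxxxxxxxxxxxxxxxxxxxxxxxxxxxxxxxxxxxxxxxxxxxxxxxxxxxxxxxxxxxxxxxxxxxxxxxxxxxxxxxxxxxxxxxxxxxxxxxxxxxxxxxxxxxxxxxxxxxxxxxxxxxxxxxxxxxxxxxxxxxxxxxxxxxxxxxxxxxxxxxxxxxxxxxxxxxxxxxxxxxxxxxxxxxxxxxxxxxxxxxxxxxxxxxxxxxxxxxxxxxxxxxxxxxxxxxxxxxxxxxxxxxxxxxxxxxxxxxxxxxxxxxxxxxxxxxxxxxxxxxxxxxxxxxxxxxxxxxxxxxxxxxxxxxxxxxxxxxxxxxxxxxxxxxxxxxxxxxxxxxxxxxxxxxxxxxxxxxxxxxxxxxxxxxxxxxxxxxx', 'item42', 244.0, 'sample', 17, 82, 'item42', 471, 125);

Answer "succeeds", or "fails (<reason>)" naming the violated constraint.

The value 'xxxxxxxxxxxxxxxxxxxxxxxxxxxxxxxxxxxxxxxxxxxxxxxxxxxxxxxxxxxxxxxxxxxxxxxxxxxxxxxxxxxxxxxxxxxxxxxxxxxxxxxxxxxxxxxxxxxxxxxxxxxxxxxxxxxxxxxxxxxxxxxxxxxxxxxxxxxxxxxxxxxxxxxxxxxxxxxxxxxxxxxxxxxxxxxxxxxxxxxxxxxxxxxxxxxxxxxxxxxxxxxxxxxxxxxxxxxxxxxxxxxxxxxxxxxxxxxxxxxxxxxxxxxxxxxxxxxxxxxxxxxxxxxxxxxxxxxxxxxxxxxxxxxxxxxxxxxxxxxxxxxxxxxxxxxxxxxxxxxxxxxxxxxxxxxxxxxxxxxxxxxxxxxxxxxxxxxxxxxxxxxxxxxxxxxxxxxxxxxx' for name violates CHECK (length(name) <= 100).

fails (CHECK on name)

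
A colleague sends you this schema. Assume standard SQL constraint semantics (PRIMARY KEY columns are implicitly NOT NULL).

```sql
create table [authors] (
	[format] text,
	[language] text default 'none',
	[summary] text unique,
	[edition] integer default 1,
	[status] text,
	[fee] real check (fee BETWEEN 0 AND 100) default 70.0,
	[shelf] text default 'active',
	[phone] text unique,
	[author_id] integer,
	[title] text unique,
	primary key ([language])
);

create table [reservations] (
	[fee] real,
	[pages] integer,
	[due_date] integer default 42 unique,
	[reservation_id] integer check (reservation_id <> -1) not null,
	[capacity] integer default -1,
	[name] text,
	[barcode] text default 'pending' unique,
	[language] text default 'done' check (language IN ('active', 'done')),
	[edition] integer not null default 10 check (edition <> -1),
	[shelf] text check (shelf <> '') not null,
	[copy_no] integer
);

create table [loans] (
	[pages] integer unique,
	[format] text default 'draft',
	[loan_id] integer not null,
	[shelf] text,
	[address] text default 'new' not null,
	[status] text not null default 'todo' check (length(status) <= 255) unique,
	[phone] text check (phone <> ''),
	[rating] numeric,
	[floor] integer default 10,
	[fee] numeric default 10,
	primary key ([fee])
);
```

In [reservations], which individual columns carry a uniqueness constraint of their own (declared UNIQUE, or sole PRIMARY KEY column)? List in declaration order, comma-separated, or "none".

- fee: no UNIQUE or single-column PK constraint.
- pages: no UNIQUE or single-column PK constraint.
- due_date: declared UNIQUE → unique.
- reservation_id: no UNIQUE or single-column PK constraint.
- capacity: no UNIQUE or single-column PK constraint.
- name: no UNIQUE or single-column PK constraint.
- barcode: declared UNIQUE → unique.
- language: no UNIQUE or single-column PK constraint.
- edition: no UNIQUE or single-column PK constraint.
- shelf: no UNIQUE or single-column PK constraint.
- copy_no: no UNIQUE or single-column PK constraint.

due_date, barcode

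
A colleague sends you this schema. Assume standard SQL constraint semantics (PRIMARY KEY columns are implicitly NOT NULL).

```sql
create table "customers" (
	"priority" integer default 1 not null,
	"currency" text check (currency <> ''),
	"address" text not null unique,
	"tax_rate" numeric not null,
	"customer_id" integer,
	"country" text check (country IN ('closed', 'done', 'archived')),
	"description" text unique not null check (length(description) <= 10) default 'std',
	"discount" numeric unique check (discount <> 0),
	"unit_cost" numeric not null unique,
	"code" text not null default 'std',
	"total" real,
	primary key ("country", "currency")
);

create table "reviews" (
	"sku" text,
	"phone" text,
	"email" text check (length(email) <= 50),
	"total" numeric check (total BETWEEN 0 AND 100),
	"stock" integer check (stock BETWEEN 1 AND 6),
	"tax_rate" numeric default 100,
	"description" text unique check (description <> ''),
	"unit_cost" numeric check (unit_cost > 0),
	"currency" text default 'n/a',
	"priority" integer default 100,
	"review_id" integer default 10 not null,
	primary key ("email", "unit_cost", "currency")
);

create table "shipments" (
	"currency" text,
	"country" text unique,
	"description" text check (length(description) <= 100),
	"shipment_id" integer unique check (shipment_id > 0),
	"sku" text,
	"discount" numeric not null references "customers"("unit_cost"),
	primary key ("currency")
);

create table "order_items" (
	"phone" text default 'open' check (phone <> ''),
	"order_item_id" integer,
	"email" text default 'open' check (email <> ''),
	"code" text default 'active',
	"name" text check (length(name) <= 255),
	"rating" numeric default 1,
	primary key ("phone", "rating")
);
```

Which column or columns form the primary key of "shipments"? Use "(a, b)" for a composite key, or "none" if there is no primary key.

currency is declared PRIMARY KEY as a table-level PRIMARY KEY clause.

currency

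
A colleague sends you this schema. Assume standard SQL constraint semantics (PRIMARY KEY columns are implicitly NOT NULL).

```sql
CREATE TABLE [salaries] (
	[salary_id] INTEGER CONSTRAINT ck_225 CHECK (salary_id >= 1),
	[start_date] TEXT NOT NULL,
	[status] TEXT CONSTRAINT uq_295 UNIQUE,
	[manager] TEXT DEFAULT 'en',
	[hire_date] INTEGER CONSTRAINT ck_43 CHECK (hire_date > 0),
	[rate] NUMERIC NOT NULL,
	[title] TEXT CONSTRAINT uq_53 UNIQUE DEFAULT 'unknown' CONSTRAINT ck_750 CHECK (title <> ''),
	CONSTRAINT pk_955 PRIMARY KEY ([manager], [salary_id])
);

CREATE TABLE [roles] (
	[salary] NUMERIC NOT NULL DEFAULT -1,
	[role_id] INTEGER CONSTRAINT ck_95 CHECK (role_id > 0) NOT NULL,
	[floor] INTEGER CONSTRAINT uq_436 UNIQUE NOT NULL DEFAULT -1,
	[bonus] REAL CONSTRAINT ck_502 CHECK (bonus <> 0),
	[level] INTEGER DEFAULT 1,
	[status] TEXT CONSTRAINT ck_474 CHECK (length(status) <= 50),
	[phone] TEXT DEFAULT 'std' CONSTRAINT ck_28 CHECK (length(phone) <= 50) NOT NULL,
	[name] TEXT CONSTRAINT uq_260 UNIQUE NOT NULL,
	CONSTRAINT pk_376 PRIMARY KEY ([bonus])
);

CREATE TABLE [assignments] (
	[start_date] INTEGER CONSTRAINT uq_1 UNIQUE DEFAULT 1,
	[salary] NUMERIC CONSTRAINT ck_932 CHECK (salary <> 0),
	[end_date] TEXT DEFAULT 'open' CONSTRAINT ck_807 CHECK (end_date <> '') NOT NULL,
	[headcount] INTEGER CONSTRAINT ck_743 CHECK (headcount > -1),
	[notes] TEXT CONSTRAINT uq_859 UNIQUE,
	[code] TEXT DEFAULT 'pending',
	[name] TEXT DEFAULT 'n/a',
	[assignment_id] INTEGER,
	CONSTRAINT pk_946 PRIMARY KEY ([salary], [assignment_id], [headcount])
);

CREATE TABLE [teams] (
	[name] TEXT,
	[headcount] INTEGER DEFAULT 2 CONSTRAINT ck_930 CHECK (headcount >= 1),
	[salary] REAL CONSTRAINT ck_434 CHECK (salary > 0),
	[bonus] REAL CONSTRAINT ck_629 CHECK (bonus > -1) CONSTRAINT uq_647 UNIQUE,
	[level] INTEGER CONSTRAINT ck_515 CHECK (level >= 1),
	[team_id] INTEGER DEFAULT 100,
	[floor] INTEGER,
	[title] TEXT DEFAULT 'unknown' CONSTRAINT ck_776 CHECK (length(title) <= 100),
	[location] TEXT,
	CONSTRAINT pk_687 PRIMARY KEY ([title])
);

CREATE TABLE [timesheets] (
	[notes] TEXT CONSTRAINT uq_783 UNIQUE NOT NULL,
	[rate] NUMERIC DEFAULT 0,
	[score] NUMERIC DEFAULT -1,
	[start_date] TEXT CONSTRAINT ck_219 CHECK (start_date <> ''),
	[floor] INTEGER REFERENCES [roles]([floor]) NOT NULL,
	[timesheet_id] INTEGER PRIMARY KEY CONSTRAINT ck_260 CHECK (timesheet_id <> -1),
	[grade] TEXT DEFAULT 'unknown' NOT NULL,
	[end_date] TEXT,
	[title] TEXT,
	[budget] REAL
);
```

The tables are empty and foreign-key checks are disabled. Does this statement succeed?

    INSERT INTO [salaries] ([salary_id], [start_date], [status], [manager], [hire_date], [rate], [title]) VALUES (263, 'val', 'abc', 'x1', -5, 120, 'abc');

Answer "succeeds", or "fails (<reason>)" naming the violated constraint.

fails (CHECK on hire_date)

The value -5 for hire_date violates CHECK (hire_date > 0).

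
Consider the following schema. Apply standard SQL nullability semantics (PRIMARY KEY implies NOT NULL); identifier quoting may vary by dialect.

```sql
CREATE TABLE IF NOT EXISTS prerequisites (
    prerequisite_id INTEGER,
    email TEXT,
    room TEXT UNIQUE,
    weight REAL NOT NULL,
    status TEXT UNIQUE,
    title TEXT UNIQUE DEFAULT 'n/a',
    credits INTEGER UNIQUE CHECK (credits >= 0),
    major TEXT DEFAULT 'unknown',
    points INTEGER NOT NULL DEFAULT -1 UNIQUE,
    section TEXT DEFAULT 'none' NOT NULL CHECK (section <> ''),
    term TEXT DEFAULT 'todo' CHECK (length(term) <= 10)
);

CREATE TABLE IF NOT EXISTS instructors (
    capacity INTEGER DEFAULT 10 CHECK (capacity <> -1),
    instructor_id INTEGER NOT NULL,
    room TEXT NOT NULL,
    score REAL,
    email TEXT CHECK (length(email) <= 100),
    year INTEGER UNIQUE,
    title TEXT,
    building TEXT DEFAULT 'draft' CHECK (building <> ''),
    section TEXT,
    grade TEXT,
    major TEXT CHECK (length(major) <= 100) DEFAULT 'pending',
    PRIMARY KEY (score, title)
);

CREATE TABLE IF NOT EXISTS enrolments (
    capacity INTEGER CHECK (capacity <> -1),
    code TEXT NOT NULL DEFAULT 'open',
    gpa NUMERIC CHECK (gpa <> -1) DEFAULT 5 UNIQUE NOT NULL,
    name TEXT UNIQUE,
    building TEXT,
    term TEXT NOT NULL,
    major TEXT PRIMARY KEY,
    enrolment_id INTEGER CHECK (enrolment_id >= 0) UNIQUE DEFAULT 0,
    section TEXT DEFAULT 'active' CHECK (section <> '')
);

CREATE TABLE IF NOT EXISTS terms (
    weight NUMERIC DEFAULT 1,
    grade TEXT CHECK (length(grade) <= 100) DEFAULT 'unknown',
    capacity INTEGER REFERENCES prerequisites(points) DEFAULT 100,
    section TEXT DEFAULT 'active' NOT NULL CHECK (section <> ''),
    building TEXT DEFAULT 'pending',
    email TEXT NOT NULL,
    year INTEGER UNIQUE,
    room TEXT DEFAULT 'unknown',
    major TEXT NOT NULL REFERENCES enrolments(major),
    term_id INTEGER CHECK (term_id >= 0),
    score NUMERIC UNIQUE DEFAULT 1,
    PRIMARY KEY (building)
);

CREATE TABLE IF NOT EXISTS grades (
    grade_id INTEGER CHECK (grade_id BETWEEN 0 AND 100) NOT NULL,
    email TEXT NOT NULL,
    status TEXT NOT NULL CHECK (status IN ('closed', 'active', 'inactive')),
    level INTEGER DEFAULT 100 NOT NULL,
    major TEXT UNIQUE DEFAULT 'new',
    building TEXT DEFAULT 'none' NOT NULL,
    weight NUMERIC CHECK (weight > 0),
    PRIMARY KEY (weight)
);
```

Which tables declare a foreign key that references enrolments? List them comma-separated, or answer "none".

terms

- terms.major references enrolments(major).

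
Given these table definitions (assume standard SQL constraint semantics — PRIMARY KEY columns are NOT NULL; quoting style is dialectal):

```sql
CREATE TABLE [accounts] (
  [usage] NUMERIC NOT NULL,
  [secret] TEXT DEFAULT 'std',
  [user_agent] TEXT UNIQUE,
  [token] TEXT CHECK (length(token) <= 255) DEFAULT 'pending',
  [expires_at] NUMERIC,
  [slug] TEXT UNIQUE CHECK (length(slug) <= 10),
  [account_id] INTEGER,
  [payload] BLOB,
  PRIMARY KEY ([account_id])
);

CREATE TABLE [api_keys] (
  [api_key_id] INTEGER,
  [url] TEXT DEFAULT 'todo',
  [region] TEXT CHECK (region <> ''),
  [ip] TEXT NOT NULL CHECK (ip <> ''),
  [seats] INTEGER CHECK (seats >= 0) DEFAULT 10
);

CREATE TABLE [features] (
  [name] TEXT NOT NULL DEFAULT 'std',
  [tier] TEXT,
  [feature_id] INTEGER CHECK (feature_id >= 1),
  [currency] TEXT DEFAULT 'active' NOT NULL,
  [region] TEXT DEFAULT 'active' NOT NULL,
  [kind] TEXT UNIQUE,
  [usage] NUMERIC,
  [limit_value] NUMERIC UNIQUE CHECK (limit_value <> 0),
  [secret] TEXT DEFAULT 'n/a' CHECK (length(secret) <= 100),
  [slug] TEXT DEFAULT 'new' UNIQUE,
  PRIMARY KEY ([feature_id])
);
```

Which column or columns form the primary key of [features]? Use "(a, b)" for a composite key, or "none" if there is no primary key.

feature_id is declared PRIMARY KEY as a table-level PRIMARY KEY clause.

feature_id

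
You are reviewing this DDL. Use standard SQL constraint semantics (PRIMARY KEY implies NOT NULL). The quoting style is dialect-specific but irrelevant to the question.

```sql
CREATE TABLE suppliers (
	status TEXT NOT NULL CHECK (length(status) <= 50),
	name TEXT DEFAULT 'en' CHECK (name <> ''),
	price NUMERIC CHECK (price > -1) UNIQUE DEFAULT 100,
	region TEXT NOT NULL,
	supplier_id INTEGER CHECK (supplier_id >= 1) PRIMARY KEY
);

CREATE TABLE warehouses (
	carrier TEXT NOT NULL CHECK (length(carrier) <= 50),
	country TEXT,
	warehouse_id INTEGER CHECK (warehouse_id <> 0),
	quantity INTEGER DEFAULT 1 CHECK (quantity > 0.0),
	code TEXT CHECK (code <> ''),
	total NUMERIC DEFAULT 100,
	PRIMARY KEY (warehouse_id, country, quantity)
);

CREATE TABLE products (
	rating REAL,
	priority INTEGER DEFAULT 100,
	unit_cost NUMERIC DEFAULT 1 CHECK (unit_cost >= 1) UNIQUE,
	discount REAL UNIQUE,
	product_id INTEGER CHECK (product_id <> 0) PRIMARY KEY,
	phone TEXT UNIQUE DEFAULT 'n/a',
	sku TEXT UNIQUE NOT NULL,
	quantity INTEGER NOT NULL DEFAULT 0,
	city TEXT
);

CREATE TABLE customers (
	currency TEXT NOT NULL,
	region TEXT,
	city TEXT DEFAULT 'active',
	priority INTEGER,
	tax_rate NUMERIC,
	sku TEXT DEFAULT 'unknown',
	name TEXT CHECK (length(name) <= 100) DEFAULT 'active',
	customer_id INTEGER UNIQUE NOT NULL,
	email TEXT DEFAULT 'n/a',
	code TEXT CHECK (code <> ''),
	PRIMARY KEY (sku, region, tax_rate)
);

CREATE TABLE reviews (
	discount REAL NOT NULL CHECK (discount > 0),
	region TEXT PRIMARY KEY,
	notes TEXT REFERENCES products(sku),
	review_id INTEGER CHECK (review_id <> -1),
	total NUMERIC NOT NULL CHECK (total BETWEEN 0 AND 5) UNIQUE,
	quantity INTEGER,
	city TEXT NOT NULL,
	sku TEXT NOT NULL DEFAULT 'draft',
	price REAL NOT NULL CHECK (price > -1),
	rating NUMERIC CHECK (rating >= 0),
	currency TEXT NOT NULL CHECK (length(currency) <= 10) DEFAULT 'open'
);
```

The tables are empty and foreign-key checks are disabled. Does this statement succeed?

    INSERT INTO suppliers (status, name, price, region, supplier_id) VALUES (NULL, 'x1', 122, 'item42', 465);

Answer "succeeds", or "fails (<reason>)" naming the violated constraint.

status is explicitly set to NULL, but status is declared NOT NULL.

fails (NOT NULL on status)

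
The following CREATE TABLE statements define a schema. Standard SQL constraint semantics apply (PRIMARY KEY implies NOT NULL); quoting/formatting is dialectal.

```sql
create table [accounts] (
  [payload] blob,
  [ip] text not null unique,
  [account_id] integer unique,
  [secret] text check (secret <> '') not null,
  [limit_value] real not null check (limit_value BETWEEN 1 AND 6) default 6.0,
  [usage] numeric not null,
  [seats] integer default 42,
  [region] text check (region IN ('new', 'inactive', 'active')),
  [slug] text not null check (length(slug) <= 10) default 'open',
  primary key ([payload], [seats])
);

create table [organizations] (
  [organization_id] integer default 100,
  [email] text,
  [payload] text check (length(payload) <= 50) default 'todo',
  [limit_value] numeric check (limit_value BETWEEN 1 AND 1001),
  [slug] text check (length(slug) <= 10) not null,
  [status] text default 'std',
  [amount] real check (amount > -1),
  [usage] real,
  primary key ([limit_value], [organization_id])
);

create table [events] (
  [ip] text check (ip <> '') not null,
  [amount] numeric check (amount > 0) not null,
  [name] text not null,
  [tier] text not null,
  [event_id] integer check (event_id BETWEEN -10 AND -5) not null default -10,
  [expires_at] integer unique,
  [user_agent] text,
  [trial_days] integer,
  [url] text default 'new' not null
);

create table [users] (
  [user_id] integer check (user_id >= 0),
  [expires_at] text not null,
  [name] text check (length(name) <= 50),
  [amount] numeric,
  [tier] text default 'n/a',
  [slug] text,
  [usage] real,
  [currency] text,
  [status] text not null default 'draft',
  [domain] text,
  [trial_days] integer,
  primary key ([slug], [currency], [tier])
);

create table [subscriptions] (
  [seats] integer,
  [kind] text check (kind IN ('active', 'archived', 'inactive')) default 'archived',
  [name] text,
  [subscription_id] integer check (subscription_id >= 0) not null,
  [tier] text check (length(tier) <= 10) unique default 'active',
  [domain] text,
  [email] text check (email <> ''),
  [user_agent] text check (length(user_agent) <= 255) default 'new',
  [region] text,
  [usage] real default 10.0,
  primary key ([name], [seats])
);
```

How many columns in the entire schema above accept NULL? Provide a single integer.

23

accounts: 2 nullable (account_id, region — PK (payload, seats) and explicit NOT NULL columns excluded).
organizations: 5 nullable (email, payload, status, amount, usage — PK (limit_value, organization_id) and explicit NOT NULL columns excluded).
events: 3 nullable (expires_at, user_agent, trial_days — PK none and explicit NOT NULL columns excluded).
users: 6 nullable (user_id, name, amount, usage, domain, trial_days — PK (slug, currency, tier) and explicit NOT NULL columns excluded).
subscriptions: 7 nullable (kind, tier, domain, email, user_agent, region, usage — PK (name, seats) and explicit NOT NULL columns excluded).
Total: 2 + 5 + 3 + 6 + 7 = 23.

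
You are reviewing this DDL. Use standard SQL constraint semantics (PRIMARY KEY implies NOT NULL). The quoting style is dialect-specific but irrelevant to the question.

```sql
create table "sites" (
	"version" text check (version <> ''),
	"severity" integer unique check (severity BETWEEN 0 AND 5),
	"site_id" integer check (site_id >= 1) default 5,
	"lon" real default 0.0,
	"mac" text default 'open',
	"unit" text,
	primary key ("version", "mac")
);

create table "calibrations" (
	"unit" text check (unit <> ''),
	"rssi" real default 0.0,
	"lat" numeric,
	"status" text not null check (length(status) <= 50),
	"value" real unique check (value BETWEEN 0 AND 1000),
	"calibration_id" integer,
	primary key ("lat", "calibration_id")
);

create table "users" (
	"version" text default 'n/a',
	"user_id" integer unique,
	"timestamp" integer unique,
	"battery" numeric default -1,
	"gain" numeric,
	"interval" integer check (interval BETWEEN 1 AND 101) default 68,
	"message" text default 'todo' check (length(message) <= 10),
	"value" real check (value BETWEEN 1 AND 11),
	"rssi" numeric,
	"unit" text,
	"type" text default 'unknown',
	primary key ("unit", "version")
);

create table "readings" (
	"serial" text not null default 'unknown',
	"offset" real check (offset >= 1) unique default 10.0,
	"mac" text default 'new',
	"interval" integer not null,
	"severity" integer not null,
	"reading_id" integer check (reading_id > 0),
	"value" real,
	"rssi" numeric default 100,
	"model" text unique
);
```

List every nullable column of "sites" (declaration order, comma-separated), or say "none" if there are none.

- version: part of the PRIMARY KEY, which implies NOT NULL → not nullable.
- severity: CHECK does not forbid NULL (a CHECK constraint passes when its expression is NULL) → nullable.
- site_id: CHECK does not forbid NULL (a CHECK constraint passes when its expression is NULL) → nullable.
- lon: DEFAULT only fills an omitted column; an explicit NULL is still allowed → nullable.
- mac: part of the PRIMARY KEY, which implies NOT NULL → not nullable.
- unit: no NOT NULL constraint applies → nullable.

severity, site_id, lon, unit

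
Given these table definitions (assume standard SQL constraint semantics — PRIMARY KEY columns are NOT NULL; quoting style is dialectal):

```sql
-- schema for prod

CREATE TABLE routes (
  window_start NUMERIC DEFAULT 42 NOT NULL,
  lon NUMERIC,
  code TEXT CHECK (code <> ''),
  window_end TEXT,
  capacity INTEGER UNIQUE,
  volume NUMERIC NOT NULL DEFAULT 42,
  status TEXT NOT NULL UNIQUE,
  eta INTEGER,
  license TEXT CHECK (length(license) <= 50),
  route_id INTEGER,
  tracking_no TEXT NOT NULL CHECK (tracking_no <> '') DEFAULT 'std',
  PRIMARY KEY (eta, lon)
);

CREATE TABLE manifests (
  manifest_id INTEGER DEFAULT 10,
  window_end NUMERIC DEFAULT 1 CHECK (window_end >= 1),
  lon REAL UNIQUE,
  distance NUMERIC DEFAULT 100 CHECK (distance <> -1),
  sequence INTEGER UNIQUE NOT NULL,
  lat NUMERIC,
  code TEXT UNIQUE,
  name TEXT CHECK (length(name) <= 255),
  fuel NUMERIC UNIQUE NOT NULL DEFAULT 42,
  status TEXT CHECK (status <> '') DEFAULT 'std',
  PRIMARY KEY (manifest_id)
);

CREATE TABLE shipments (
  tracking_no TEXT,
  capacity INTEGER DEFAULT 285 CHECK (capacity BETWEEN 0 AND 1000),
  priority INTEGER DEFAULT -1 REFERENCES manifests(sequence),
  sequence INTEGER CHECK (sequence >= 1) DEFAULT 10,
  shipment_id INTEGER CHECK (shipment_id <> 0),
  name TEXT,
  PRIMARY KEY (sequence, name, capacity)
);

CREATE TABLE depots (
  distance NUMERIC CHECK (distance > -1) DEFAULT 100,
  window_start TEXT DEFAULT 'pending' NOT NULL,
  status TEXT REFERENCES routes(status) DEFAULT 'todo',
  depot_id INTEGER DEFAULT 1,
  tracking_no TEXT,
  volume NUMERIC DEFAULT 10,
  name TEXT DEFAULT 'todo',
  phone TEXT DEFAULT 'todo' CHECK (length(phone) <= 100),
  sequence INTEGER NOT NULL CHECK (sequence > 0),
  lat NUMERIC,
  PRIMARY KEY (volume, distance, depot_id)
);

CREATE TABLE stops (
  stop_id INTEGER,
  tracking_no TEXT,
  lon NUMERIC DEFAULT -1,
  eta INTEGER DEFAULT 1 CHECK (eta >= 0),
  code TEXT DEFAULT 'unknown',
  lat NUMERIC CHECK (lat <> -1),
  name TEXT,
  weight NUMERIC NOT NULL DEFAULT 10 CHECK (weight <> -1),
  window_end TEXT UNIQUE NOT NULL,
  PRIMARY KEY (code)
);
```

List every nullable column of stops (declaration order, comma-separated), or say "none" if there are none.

- stop_id: no NOT NULL constraint applies → nullable.
- tracking_no: no NOT NULL constraint applies → nullable.
- lon: DEFAULT only fills an omitted column; an explicit NULL is still allowed → nullable.
- eta: CHECK does not forbid NULL (a CHECK constraint passes when its expression is NULL) → nullable.
- code: part of the PRIMARY KEY, which implies NOT NULL → not nullable.
- lat: CHECK does not forbid NULL (a CHECK constraint passes when its expression is NULL) → nullable.
- name: no NOT NULL constraint applies → nullable.
- weight: declared NOT NULL → not nullable.
- window_end: declared NOT NULL → not nullable.

stop_id, tracking_no, lon, eta, lat, name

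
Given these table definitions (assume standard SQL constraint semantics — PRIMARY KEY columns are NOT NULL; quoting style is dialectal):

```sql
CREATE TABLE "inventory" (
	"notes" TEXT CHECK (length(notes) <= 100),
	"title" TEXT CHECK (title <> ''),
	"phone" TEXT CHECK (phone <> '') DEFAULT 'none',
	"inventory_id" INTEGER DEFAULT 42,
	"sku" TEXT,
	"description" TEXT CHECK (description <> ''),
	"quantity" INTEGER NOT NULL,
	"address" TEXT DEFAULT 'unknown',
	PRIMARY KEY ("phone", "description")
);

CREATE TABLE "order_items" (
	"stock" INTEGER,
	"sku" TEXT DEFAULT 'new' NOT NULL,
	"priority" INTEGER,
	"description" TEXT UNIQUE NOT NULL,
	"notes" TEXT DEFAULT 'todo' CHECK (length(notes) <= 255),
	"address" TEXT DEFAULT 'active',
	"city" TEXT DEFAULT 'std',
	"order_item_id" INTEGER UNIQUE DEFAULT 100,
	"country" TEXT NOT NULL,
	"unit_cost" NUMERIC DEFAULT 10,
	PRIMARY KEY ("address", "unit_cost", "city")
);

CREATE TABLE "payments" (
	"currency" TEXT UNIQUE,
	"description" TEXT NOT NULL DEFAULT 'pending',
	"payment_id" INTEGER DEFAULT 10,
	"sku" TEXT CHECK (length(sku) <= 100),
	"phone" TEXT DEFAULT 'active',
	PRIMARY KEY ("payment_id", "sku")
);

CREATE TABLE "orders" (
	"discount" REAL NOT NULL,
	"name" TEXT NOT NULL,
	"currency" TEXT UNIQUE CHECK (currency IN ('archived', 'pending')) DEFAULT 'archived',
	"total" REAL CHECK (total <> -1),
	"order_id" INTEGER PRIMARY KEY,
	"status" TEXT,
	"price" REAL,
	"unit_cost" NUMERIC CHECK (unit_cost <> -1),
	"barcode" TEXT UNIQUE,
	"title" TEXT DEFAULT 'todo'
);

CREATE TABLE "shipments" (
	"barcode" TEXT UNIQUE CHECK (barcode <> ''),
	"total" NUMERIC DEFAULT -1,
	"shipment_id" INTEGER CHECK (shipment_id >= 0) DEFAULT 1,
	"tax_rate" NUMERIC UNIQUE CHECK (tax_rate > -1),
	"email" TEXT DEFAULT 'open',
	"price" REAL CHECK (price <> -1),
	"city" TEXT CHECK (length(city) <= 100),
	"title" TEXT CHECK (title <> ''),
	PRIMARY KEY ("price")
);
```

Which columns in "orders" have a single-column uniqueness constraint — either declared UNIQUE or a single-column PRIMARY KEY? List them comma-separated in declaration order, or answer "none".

currency, order_id, barcode

- discount: no UNIQUE or single-column PK constraint.
- name: no UNIQUE or single-column PK constraint.
- currency: declared UNIQUE → unique.
- total: no UNIQUE or single-column PK constraint.
- order_id: single-column PRIMARY KEY → unique.
- status: no UNIQUE or single-column PK constraint.
- price: no UNIQUE or single-column PK constraint.
- unit_cost: no UNIQUE or single-column PK constraint.
- barcode: declared UNIQUE → unique.
- title: no UNIQUE or single-column PK constraint.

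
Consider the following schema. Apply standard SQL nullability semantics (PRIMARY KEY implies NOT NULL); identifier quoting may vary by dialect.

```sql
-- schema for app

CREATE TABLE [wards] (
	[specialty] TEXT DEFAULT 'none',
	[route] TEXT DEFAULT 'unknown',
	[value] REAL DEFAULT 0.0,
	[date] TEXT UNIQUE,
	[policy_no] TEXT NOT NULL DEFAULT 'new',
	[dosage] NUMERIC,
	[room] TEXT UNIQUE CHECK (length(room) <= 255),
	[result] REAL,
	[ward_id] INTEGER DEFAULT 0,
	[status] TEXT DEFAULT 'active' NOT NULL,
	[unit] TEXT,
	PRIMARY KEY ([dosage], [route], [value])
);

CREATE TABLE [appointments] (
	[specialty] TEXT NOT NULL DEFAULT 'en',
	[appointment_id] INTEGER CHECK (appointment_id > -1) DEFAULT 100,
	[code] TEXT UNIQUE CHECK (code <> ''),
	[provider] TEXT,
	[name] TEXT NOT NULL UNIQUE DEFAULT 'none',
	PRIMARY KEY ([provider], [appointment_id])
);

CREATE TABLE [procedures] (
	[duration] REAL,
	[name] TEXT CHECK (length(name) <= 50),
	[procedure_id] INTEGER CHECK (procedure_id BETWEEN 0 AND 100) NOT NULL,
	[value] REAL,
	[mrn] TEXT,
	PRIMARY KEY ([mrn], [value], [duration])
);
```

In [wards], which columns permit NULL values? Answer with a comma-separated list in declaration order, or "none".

- specialty: DEFAULT only fills an omitted column; an explicit NULL is still allowed → nullable.
- route: part of the PRIMARY KEY, which implies NOT NULL → not nullable.
- value: part of the PRIMARY KEY, which implies NOT NULL → not nullable.
- date: UNIQUE does not imply NOT NULL → nullable.
- policy_no: declared NOT NULL → not nullable.
- dosage: part of the PRIMARY KEY, which implies NOT NULL → not nullable.
- room: CHECK does not forbid NULL (a CHECK constraint passes when its expression is NULL) → nullable.
- result: no NOT NULL constraint applies → nullable.
- ward_id: DEFAULT only fills an omitted column; an explicit NULL is still allowed → nullable.
- status: declared NOT NULL → not nullable.
- unit: no NOT NULL constraint applies → nullable.

specialty, date, room, result, ward_id, unit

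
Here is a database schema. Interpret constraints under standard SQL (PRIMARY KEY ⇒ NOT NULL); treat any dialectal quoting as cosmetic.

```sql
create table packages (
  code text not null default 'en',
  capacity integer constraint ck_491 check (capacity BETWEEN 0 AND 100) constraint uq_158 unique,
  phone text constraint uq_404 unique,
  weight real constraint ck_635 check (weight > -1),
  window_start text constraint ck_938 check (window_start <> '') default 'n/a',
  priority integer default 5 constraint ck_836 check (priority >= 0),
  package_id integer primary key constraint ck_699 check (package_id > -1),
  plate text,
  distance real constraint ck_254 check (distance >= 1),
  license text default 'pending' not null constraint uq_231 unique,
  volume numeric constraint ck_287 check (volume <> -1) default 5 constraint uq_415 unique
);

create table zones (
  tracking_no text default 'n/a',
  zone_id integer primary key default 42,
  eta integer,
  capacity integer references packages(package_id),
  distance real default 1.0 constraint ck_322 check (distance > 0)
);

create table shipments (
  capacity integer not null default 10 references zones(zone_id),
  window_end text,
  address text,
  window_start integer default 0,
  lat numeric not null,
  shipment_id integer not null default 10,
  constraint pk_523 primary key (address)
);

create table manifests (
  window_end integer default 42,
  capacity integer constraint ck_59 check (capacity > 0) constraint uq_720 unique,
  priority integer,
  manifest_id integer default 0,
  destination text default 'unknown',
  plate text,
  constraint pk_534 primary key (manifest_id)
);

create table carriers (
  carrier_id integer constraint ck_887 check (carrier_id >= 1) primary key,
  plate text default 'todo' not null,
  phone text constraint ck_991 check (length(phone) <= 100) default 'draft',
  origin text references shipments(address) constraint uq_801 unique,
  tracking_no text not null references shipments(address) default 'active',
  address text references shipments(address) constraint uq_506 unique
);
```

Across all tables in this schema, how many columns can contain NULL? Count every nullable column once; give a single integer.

22

packages: 8 nullable (capacity, phone, weight, window_start, priority, plate, distance, volume — PK (package_id) and explicit NOT NULL columns excluded).
zones: 4 nullable (tracking_no, eta, capacity, distance — PK (zone_id) and explicit NOT NULL columns excluded).
shipments: 2 nullable (window_end, window_start — PK (address) and explicit NOT NULL columns excluded).
manifests: 5 nullable (window_end, capacity, priority, destination, plate — PK (manifest_id) and explicit NOT NULL columns excluded).
carriers: 3 nullable (phone, origin, address — PK (carrier_id) and explicit NOT NULL columns excluded).
Total: 8 + 4 + 2 + 5 + 3 = 22.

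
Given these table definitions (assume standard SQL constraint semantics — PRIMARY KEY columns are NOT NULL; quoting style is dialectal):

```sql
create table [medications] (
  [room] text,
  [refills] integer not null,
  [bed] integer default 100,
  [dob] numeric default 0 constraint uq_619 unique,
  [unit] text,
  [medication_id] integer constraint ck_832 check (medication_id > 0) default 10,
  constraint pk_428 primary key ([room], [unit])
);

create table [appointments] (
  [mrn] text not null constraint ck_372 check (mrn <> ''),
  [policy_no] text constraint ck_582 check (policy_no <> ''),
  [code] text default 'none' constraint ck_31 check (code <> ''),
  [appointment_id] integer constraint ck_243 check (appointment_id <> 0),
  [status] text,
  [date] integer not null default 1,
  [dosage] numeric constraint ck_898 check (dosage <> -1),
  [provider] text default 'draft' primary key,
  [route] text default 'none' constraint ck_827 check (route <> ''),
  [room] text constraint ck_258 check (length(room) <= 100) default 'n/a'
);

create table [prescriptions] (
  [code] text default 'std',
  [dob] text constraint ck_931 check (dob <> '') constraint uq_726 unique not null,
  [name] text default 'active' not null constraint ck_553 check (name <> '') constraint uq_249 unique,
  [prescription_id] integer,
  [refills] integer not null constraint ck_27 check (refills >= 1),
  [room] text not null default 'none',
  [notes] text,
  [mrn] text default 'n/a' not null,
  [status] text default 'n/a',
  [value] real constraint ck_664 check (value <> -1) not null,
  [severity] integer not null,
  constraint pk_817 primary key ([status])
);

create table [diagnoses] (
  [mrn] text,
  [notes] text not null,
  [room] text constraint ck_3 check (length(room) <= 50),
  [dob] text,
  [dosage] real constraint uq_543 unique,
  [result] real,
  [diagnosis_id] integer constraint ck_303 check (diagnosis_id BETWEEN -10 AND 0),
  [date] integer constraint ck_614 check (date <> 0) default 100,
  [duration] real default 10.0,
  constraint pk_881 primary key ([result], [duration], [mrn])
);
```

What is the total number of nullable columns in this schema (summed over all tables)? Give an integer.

18

medications: 3 nullable (bed, dob, medication_id — PK (room, unit) and explicit NOT NULL columns excluded).
appointments: 7 nullable (policy_no, code, appointment_id, status, dosage, route, room — PK (provider) and explicit NOT NULL columns excluded).
prescriptions: 3 nullable (code, prescription_id, notes — PK (status) and explicit NOT NULL columns excluded).
diagnoses: 5 nullable (room, dob, dosage, diagnosis_id, date — PK (result, duration, mrn) and explicit NOT NULL columns excluded).
Total: 3 + 7 + 3 + 5 = 18.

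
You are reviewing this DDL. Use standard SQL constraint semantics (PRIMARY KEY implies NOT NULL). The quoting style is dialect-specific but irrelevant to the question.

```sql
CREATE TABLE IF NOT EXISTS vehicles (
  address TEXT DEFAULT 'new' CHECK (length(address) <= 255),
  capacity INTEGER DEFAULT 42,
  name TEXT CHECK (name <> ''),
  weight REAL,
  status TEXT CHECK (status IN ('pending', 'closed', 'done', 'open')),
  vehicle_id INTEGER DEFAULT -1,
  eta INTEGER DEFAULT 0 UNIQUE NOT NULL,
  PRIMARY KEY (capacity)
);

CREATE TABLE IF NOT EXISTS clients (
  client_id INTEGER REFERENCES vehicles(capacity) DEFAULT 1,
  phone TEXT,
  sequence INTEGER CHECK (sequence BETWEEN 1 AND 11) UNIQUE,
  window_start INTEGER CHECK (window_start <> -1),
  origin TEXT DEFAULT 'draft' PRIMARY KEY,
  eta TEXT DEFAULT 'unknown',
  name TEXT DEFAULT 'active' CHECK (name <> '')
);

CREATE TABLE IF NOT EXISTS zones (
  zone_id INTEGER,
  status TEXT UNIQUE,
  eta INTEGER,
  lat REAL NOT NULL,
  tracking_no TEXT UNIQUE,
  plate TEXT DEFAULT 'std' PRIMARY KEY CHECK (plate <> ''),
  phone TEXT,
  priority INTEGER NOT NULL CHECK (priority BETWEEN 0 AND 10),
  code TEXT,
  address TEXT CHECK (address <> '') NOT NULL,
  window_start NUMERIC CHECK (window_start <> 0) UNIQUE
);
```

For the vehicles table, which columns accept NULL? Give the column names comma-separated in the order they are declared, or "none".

- address: CHECK does not forbid NULL (a CHECK constraint passes when its expression is NULL) → nullable.
- capacity: part of the PRIMARY KEY, which implies NOT NULL → not nullable.
- name: CHECK does not forbid NULL (a CHECK constraint passes when its expression is NULL) → nullable.
- weight: no NOT NULL constraint applies → nullable.
- status: CHECK does not forbid NULL (a CHECK constraint passes when its expression is NULL) → nullable.
- vehicle_id: DEFAULT only fills an omitted column; an explicit NULL is still allowed → nullable.
- eta: declared NOT NULL → not nullable.

address, name, weight, status, vehicle_id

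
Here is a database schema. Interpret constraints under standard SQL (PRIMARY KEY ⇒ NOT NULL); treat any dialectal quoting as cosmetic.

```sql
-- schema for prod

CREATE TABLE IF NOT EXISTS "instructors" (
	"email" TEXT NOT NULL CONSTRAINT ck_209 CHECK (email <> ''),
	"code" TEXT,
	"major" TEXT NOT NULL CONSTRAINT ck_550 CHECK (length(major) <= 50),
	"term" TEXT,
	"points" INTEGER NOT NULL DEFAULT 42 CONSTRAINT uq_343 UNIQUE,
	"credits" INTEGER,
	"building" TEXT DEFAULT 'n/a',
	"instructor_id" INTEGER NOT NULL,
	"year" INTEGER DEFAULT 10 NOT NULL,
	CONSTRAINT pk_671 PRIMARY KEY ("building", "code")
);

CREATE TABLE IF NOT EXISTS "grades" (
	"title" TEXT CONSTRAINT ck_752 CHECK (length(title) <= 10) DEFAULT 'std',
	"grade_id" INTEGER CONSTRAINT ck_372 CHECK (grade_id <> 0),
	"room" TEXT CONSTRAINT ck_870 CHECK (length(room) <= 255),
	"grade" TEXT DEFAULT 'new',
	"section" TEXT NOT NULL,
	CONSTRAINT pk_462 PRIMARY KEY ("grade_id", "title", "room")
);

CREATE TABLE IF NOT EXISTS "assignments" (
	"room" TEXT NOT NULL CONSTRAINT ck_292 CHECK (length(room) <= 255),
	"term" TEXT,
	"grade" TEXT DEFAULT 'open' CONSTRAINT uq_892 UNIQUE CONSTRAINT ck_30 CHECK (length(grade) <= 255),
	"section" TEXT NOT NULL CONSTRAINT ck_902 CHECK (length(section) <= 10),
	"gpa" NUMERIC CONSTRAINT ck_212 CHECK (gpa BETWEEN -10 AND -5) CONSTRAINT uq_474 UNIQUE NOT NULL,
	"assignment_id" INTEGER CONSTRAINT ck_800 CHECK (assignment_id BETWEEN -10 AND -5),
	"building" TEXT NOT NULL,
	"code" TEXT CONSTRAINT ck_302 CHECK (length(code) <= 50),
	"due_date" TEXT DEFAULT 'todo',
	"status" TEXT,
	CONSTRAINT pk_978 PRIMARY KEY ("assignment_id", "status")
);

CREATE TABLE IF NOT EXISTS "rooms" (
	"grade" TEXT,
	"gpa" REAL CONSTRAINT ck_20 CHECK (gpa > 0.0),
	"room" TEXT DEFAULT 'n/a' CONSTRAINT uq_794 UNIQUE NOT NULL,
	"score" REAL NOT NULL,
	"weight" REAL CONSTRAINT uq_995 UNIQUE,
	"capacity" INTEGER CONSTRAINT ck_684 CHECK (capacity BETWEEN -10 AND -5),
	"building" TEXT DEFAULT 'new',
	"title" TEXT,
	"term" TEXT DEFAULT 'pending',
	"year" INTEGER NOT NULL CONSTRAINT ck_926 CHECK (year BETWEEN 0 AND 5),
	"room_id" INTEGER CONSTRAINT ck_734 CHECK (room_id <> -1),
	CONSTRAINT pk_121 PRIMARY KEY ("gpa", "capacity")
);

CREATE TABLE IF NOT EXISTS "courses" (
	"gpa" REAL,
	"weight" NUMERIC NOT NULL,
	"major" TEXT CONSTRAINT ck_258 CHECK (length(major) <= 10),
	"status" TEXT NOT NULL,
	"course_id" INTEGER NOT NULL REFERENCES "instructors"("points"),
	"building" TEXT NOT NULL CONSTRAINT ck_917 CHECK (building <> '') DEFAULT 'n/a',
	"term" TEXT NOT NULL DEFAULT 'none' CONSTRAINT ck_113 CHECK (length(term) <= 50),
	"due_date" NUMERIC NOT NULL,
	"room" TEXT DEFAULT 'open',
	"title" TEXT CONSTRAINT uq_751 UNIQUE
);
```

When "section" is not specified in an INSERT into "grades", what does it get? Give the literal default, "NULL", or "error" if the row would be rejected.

error

section has no DEFAULT clause.
Omitting it would insert NULL, but it is declared NOT NULL, so the INSERT fails.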